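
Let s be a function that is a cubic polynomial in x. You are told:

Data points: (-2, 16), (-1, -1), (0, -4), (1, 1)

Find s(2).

8

Write s(x) = ax³ + bx² + cx + d; the 4 given values yield a linear system in the 4 coefficients.
Solving, s(x) = -x³ + 4x² + 2x - 4.
Then s(2) = 8.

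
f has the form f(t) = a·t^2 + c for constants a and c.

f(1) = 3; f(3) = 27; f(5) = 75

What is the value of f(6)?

108

From f(1) = 3 and f(3) = 27: 1a + c = 3 and 9a + c = 27.
Subtracting: 8a = 24, so a = 3; then c = 3 − 3·1 = 0.
So f(t) = 3t² + 0, and f(6) = 108.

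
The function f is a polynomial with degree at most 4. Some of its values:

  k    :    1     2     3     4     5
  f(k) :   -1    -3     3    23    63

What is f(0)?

3

First differences: -2, 6, 20, 40. Second differences: 8, 14, 20. Third differences: 6, 6.
Level-3 differences are constant, so f has degree 3.
Fitting a degree-3 polynomial gives f(k) = k³ - 2k² - 3k + 3.
The constant term is f(0) = 3.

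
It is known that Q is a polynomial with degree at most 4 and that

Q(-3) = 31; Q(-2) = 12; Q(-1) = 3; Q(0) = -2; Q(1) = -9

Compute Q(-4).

66

Write Q(x) = ax^4 + bx³ + cx² + dx + e; the 5 given values yield a linear system in the 5 coefficients.
Solving, the leading coefficient vanishes, and Q(x) = -x³ - x² - 5x - 2.
Then Q(-4) = 66.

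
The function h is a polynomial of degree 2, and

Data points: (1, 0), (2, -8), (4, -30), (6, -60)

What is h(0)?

6

Write h(m) = am² + bm + c; the 4 given values yield a linear system in the 3 coefficients.
Solving, h(m) = -m² - 5m + 6.
The constant term is h(0) = 6.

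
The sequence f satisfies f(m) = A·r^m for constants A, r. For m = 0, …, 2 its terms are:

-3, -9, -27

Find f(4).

Consecutive ratio: -9/(-3) = 3, and -27/(-9) = 3, so r = 3.
Then A·3^0 = -3 gives A = -3, and f(m) = -3·3^m.
f(4) = -3·3^4 = -243.

-243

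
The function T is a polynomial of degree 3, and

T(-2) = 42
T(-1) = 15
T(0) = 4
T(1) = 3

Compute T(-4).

168

Write T(m) = am³ + bm² + cm + d; the 4 given values yield a linear system in the 4 coefficients.
Solving, T(m) = -m³ + 5m² - 5m + 4.
Then T(-4) = 168.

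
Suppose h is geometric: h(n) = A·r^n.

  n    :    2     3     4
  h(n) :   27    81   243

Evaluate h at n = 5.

Consecutive ratio: 81/27 = 3, and 243/81 = 3, so r = 3.
Then A·3^2 = 27 gives A = 3, and h(n) = 3·3^n.
h(5) = 3·3^5 = 729.

729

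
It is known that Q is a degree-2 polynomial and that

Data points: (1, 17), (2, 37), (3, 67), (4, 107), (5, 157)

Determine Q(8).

First differences: 20, 30, 40, 50. Second differences: 10, 10, 10.
Level-2 differences are constant, so Q has degree 2.
Fitting a degree-2 polynomial gives Q(m) = 5m² + 5m + 7.
Then Q(8) = 367.

367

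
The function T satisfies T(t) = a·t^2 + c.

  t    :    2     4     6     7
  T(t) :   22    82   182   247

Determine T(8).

From T(2) = 22 and T(4) = 82: 4a + c = 22 and 16a + c = 82.
Subtracting: 12a = 60, so a = 5; then c = 22 − 5·4 = 2.
So T(t) = 5t² + 2, and T(8) = 322.

322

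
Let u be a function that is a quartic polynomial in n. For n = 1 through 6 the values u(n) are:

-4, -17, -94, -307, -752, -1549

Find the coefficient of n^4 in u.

-1

First differences: -13, -77, -213, -445, -797. Second differences: -64, -136, -232, -352. Third differences: -72, -96, -120. Fourth differences: -24, -24.
Level-4 differences are constant, so u has degree 4.
Fitting a degree-4 polynomial gives u(n) = -n^4 - 2n³ + 5n² + n - 7.
The coefficient of n^4 is -1.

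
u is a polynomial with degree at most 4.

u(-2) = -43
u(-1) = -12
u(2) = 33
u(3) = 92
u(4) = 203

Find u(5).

Write u(x) = ax^4 + bx³ + cx² + dx + e; the 5 given values yield a linear system in the 5 coefficients.
Solving, the leading coefficient vanishes, and u(x) = 3x³ - x² + 7x - 1.
Then u(5) = 384.

384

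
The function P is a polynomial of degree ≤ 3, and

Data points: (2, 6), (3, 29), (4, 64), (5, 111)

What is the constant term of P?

Write P(n) = an³ + bn² + cn + d; the 4 given values yield a linear system in the 4 coefficients.
Solving, the leading coefficient vanishes, and P(n) = 6n² - 7n - 4.
The constant term is P(0) = -4.

-4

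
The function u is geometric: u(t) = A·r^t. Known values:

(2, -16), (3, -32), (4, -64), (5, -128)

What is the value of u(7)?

-512

Consecutive ratio: -32/(-16) = 2, and -64/(-32) = 2, so r = 2.
Then A·2^2 = -16 gives A = -4, and u(t) = -4·2^t.
u(7) = -4·2^7 = -512.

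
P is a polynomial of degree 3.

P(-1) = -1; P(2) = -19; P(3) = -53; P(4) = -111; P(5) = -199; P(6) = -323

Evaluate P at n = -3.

1

Write P(n) = an³ + bn² + cn + d; the 6 given values yield a linear system in the 4 coefficients.
Solving, P(n) = -n³ - 3n² + 1.
Then P(-3) = 1.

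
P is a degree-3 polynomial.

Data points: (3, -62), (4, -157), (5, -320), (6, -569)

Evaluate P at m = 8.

Write P(m) = am³ + bm² + cm + d; the 4 given values yield a linear system in the 4 coefficients.
Solving, P(m) = -3m³ + 2m² + 2m - 5.
Then P(8) = -1397.

-1397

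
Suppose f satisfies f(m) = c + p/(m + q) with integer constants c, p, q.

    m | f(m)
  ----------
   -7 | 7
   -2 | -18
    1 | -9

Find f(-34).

(f(m) − c)(m + q) = p for each data point; the three points give a linear system in c and q, then p follows.
Solving: c = -3, q = 4, p = -30, so f(m) = -3 − 30/(m + 4).
Then f(-34) = -3 − 30/(-30) = -2.

-2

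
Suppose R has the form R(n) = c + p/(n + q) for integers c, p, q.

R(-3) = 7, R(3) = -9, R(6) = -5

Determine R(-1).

23

(R(n) − c)(n + q) = p for each data point; the three points give a linear system in c and q, then p follows.
Solving: c = -1, q = 0, p = -24, so R(n) = -1 − 24/(n + 0).
Then R(-1) = -1 − 24/(-1) = 23.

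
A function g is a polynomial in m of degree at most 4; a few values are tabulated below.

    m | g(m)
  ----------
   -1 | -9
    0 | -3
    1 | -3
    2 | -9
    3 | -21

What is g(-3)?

First differences: 6, 0, -6, -12. Second differences: -6, -6, -6.
Level-2 differences are constant, so g has degree 2.
Fitting a degree-2 polynomial gives g(m) = -3m² + 3m - 3.
Then g(-3) = -39.

-39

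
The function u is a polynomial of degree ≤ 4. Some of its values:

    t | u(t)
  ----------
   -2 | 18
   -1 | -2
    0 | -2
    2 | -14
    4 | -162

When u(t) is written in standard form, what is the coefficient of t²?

Write u(t) = at^4 + bt³ + ct² + dt + e; the 5 given values yield a linear system in the 5 coefficients.
Solving, the leading coefficient vanishes, and u(t) = -3t³ + t² + 4t - 2.
The coefficient of t² is 1.

1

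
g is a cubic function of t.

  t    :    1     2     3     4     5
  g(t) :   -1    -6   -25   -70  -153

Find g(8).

-750

First differences: -5, -19, -45, -83. Second differences: -14, -26, -38. Third differences: -12, -12.
Level-3 differences are constant, so g has degree 3.
Fitting a degree-3 polynomial gives g(t) = -2t³ + 5t² - 6t + 2.
Then g(8) = -750.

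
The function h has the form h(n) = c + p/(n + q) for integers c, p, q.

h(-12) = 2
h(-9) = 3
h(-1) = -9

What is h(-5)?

9

(h(n) − c)(n + q) = p for each data point; the three points give a linear system in c and q, then p follows.
Solving: c = 0, q = 3, p = -18, so h(n) = -18/(n + 3).
Then h(-5) = 0 − 18/(-2) = 9.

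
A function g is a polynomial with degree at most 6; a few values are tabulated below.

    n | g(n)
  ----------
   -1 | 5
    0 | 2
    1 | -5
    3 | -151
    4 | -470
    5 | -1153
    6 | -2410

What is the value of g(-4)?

-550

Write g(n) = an^6 + bn^5 + cn^4 + dn³ + en² + pn + q; the 7 given values yield a linear system in the 7 coefficients.
Solving, the top 2 coefficients vanish, and g(n) = -2n^4 + n³ - 6n + 2.
Then g(-4) = -550.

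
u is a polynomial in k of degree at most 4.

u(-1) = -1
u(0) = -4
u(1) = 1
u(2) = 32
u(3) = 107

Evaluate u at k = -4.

Write u(k) = ak^4 + bk³ + ck² + dk + e; the 5 given values yield a linear system in the 5 coefficients.
Solving, the leading coefficient vanishes, and u(k) = 3k³ + 4k² - 2k - 4.
Then u(-4) = -124.

-124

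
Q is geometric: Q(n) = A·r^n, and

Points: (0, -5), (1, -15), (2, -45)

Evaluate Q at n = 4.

Consecutive ratio: -15/(-5) = 3, and -45/(-15) = 3, so r = 3.
Then A·3^0 = -5 gives A = -5, and Q(n) = -5·3^n.
Q(4) = -5·3^4 = -405.

-405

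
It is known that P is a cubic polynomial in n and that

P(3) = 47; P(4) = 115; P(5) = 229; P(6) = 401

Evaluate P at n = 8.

Write P(n) = an³ + bn² + cn + d; the 4 given values yield a linear system in the 4 coefficients.
Solving, P(n) = 2n³ - n² + n - 1.
Then P(8) = 967.

967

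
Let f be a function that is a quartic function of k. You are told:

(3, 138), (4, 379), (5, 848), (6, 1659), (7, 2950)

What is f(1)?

Write f(k) = ak^4 + bk³ + ck² + dk + e; the 5 given values yield a linear system in the 5 coefficients.
Solving, f(k) = k^4 + k³ + 5k² - 6k + 3.
Then f(1) = 4.

4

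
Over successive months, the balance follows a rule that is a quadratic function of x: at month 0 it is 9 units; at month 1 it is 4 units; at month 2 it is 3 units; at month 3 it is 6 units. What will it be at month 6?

39

Write the value at x as T(x).
First differences: -5, -1, 3. Second differences: 4, 4.
Level-2 differences are constant, so T has degree 2.
Fitting a degree-2 polynomial gives T(x) = 2x² - 7x + 9.
Then T(6) = 39.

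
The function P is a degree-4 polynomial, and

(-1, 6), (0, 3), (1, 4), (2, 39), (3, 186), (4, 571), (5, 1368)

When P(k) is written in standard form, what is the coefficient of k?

First differences: -3, 1, 35, 147, 385, 797. Second differences: 4, 34, 112, 238, 412. Third differences: 30, 78, 126, 174. Fourth differences: 48, 48, 48.
Level-4 differences are constant, so P has degree 4.
Fitting a degree-4 polynomial gives P(k) = 2k^4 + k³ - 2k + 3.
The coefficient of k is -2.

-2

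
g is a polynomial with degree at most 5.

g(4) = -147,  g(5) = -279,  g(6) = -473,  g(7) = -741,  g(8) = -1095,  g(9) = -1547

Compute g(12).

-3611

First differences: -132, -194, -268, -354, -452. Second differences: -62, -74, -86, -98. Third differences: -12, -12, -12.
Level-3 differences are constant, so g has degree 3.
Fitting a degree-3 polynomial gives g(k) = -2k³ - k² - k + 1.
Then g(12) = -3611.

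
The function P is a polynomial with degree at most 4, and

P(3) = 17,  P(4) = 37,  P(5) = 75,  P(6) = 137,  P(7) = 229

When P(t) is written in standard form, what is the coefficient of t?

4

First differences: 20, 38, 62, 92. Second differences: 18, 24, 30. Third differences: 6, 6.
Level-3 differences are constant, so P has degree 3.
Fitting a degree-3 polynomial gives P(t) = t³ - 3t² + 4t + 5.
The coefficient of t is 4.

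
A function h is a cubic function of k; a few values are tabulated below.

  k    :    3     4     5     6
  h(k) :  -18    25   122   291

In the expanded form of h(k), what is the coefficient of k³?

Write h(k) = ak³ + bk² + ck + d; the 4 given values yield a linear system in the 4 coefficients.
Solving, h(k) = 3k³ - 9k² - 5k - 3.
The coefficient of k³ is 3.

3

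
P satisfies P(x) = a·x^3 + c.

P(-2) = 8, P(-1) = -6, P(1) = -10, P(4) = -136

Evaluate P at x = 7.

-694

From P(-2) = 8 and P(-1) = -6: -8a + c = 8 and -1a + c = -6.
Subtracting: 7a = -14, so a = -2; then c = 8 − (-2)·(-8) = -8.
So P(x) = -2x³ − 8, and P(7) = -694.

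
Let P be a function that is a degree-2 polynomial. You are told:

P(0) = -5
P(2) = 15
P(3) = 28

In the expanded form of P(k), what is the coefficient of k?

8

Write P(k) = ak² + bk + c; the 3 given values yield a linear system in the 3 coefficients.
Solving, P(k) = k² + 8k - 5.
The coefficient of k is 8.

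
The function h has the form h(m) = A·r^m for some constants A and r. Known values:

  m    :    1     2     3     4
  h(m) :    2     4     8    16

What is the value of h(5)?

Consecutive ratio: 4/2 = 2, and 8/4 = 2, so r = 2.
Then A·2^1 = 2 gives A = 1, and h(m) = 1·2^m.
h(5) = 1·2^5 = 32.

32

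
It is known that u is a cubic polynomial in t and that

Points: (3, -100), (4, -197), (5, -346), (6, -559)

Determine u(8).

Write u(t) = at³ + bt² + ct + d; the 4 given values yield a linear system in the 4 coefficients.
Solving, u(t) = -2t³ - 2t² - 9t - 1.
Then u(8) = -1225.

-1225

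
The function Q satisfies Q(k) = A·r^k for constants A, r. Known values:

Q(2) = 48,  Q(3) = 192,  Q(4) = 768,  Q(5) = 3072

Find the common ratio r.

4

Consecutive ratio: 192/48 = 4, and 768/192 = 4, so r = 4.
Then A·4^2 = 48 gives A = 3, and Q(k) = 3·4^k.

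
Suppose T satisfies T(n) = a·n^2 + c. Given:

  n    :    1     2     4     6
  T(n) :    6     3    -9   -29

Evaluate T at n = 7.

-42

From T(1) = 6 and T(2) = 3: 1a + c = 6 and 4a + c = 3.
Subtracting: 3a = -3, so a = -1; then c = 6 − (-1)·1 = 7.
So T(n) = -1n² + 7, and T(7) = -42.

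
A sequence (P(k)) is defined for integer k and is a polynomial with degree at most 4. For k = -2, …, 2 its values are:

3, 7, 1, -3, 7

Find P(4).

First differences: 4, -6, -4, 10. Second differences: -10, 2, 14. Third differences: 12, 12.
Level-3 differences are constant, so P has degree 3.
Fitting a degree-3 polynomial gives P(k) = 2k³ + k² - 7k + 1.
Then P(4) = 117.

117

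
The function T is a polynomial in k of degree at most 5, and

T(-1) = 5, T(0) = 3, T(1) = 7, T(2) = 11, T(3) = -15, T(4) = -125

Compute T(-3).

-69

Write T(k) = ak^5 + bk^4 + ck³ + dk² + ek + p; the 6 given values yield a linear system in the 6 coefficients.
Solving, the leading coefficient vanishes, and T(k) = -k^4 + k³ + 4k² + 3.
Then T(-3) = -69.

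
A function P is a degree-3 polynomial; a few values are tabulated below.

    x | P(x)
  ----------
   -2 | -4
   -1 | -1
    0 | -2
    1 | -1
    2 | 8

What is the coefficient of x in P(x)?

Write P(x) = ax³ + bx² + cx + d; the 5 given values yield a linear system in the 4 coefficients.
Solving, P(x) = x³ + x² - x - 2.
The coefficient of x is -1.

-1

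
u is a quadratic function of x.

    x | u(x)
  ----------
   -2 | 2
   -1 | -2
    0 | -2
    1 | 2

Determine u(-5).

38

Write u(x) = ax² + bx + c; the 4 given values yield a linear system in the 3 coefficients.
Solving, u(x) = 2x² + 2x - 2.
Then u(-5) = 38.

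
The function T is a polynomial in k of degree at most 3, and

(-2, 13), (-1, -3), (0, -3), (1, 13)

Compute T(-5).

Write T(k) = ak³ + bk² + ck + d; the 4 given values yield a linear system in the 4 coefficients.
Solving, the leading coefficient vanishes, and T(k) = 8k² + 8k - 3.
Then T(-5) = 157.

157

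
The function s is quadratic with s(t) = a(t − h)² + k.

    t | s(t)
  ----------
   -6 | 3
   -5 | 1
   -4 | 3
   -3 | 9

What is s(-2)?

First differences -2, 2, 6; second difference 4 = 2a, so a = 2.
Expanding, the t-coefficient is −2ah = -4h; matching it to the data gives h = -5, and then k = 1.
So s(t) = 2(t + 5)² + 1.
s(-2) = 2·3² + 1 = 19.

19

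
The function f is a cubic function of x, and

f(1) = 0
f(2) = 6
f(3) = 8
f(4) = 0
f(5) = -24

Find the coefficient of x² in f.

Write f(x) = ax³ + bx² + cx + d; the 5 given values yield a linear system in the 4 coefficients.
Solving, f(x) = -x³ + 4x² + x - 4.
The coefficient of x² is 4.

4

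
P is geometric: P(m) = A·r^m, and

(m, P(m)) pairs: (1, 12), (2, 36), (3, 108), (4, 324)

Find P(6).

Consecutive ratio: 36/12 = 3, and 108/36 = 3, so r = 3.
Then A·3^1 = 12 gives A = 4, and P(m) = 4·3^m.
P(6) = 4·3^6 = 2916.

2916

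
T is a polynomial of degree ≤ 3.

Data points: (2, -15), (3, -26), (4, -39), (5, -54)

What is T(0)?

Write T(t) = at³ + bt² + ct + d; the 4 given values yield a linear system in the 4 coefficients.
Solving, the leading coefficient vanishes, and T(t) = -t² - 6t + 1.
The constant term is T(0) = 1.

1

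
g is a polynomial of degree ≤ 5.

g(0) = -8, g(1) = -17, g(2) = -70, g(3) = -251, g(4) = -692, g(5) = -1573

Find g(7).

-5615

First differences: -9, -53, -181, -441, -881. Second differences: -44, -128, -260, -440. Third differences: -84, -132, -180. Fourth differences: -48, -48.
Level-4 differences are constant, so g has degree 4.
Fitting a degree-4 polynomial gives g(t) = -2t^4 - 2t³ - 2t² - 3t - 8.
Then g(7) = -5615.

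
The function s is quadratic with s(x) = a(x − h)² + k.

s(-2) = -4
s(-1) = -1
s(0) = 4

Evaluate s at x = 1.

First differences 3, 5; second difference 2 = 2a, so a = 1.
Expanding, the x-coefficient is −2ah = -2h; matching it to the data gives h = -3, and then k = -5.
So s(x) = 1(x + 3)² − 5.
s(1) = 1·4² − 5 = 11.

11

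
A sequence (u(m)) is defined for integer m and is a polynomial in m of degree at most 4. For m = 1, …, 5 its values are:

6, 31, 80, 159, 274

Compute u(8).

First differences: 25, 49, 79, 115. Second differences: 24, 30, 36. Third differences: 6, 6.
Level-3 differences are constant, so u has degree 3.
Fitting a degree-3 polynomial gives u(m) = m³ + 6m² - 1.
Then u(8) = 895.

895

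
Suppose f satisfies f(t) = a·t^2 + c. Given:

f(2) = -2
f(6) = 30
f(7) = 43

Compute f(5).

19

From f(2) = -2 and f(6) = 30: 4a + c = -2 and 36a + c = 30.
Subtracting: 32a = 32, so a = 1; then c = -2 − 1·4 = -6.
So f(t) = 1t² − 6, and f(5) = 19.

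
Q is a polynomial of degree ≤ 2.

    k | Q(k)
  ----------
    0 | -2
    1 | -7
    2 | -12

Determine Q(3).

First differences: -5, -5.
Level-1 differences are constant, so Q has degree 1.
Fitting a degree-1 polynomial gives Q(k) = -5k - 2.
Then Q(3) = -17.

-17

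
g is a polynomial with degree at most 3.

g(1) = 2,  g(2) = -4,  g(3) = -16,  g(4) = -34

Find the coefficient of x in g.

Write g(x) = ax³ + bx² + cx + d; the 4 given values yield a linear system in the 4 coefficients.
Solving, the leading coefficient vanishes, and g(x) = -3x² + 3x + 2.
The coefficient of x is 3.

3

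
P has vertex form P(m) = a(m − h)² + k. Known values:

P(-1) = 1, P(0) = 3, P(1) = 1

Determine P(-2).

First differences 2, -2; second difference -4 = 2a, so a = -2.
Expanding, the m-coefficient is −2ah = 4h; matching it to the data gives h = 0, and then k = 3.
So P(m) = -2(m + 0)² + 3.
P(-2) = -2·(-2)² + 3 = -5.

-5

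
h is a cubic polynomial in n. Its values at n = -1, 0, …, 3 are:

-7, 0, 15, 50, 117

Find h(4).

First differences: 7, 15, 35, 67. Second differences: 8, 20, 32. Third differences: 12, 12.
Level-3 differences are constant, so h has degree 3.
Fitting a degree-3 polynomial gives h(n) = 2n³ + 4n² + 9n.
Then h(4) = 228.

228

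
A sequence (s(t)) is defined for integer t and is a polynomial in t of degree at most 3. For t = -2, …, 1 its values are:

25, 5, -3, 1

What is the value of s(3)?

First differences: -20, -8, 4. Second differences: 12, 12.
Level-2 differences are constant, so s has degree 2.
Fitting a degree-2 polynomial gives s(t) = 6t² - 2t - 3.
Then s(3) = 45.

45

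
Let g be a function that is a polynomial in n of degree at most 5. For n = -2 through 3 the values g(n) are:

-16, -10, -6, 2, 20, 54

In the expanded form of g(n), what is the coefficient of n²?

First differences: 6, 4, 8, 18, 34. Second differences: -2, 4, 10, 16. Third differences: 6, 6, 6.
Level-3 differences are constant, so g has degree 3.
Fitting a degree-3 polynomial gives g(n) = n³ + 2n² + 5n - 6.
The coefficient of n² is 2.

2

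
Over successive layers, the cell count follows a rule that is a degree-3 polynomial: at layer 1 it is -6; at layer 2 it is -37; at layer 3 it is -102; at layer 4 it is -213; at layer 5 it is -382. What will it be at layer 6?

Write the value at k as u(k).
First differences: -31, -65, -111, -169. Second differences: -34, -46, -58. Third differences: -12, -12.
Level-3 differences are constant, so u has degree 3.
Fitting a degree-3 polynomial gives u(k) = -2k³ - 5k² - 2k + 3.
Then u(6) = -621.

-621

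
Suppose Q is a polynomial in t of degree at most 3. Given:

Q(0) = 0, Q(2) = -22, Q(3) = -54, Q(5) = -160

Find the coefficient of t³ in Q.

Write Q(t) = at³ + bt² + ct + d; the 4 given values yield a linear system in the 4 coefficients.
Solving, the leading coefficient vanishes, and Q(t) = -7t² + 3t.
The coefficient of t³ is 0.

0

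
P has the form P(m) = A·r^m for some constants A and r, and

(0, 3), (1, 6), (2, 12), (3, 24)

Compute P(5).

Consecutive ratio: 6/3 = 2, and 12/6 = 2, so r = 2.
Then A·2^0 = 3 gives A = 3, and P(m) = 3·2^m.
P(5) = 3·2^5 = 96.

96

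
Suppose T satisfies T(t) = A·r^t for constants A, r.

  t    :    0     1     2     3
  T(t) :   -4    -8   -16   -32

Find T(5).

-128

Consecutive ratio: -8/(-4) = 2, and -16/(-8) = 2, so r = 2.
Then A·2^0 = -4 gives A = -4, and T(t) = -4·2^t.
T(5) = -4·2^5 = -128.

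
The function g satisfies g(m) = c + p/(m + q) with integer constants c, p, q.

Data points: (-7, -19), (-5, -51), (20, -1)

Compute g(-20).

-6

(g(m) − c)(m + q) = p for each data point; the three points give a linear system in c and q, then p follows.
Solving: c = -3, q = 4, p = 48, so g(m) = -3 + 48/(m + 4).
Then g(-20) = -3 + 48/(-16) = -6.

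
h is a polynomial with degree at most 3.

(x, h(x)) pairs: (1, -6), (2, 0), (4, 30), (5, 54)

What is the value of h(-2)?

12

Write h(x) = ax³ + bx² + cx + d; the 4 given values yield a linear system in the 4 coefficients.
Solving, the leading coefficient vanishes, and h(x) = 3x² - 3x - 6.
Then h(-2) = 12.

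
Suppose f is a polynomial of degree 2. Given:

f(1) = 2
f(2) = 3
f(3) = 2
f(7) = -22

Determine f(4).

-1

Write f(n) = an² + bn + c; the 4 given values yield a linear system in the 3 coefficients.
Solving, f(n) = -n² + 4n - 1.
Then f(4) = -1.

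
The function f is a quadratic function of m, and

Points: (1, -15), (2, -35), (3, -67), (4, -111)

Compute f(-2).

-27

First differences: -20, -32, -44. Second differences: -12, -12.
Level-2 differences are constant, so f has degree 2.
Fitting a degree-2 polynomial gives f(m) = -6m² - 2m - 7.
Then f(-2) = -27.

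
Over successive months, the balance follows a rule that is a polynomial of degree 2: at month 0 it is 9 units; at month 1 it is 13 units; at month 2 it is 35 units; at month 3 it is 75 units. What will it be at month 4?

133

Write the value at k as h(k).
First differences: 4, 22, 40. Second differences: 18, 18.
Level-2 differences are constant, so h has degree 2.
Fitting a degree-2 polynomial gives h(k) = 9k² - 5k + 9.
Then h(4) = 133.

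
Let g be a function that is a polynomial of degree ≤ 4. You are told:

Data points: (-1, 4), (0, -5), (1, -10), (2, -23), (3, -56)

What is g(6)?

-395

Write g(x) = ax^4 + bx³ + cx² + dx + e; the 5 given values yield a linear system in the 5 coefficients.
Solving, the leading coefficient vanishes, and g(x) = -2x³ + 2x² - 5x - 5.
Then g(6) = -395.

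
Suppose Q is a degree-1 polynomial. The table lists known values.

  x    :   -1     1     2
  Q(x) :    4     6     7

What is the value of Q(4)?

Write Q(x) = ax + b; the 3 given values yield a linear system in the 2 coefficients.
Solving, Q(x) = x + 5.
Then Q(4) = 9.

9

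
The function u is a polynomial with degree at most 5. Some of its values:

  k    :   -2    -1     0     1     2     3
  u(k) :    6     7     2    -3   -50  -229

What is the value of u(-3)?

-55

First differences: 1, -5, -5, -47, -179. Second differences: -6, 0, -42, -132. Third differences: 6, -42, -90. Fourth differences: -48, -48.
Level-4 differences are constant, so u has degree 4.
Fitting a degree-4 polynomial gives u(k) = -2k^4 - 3k³ + 2k² - 2k + 2.
Then u(-3) = -55.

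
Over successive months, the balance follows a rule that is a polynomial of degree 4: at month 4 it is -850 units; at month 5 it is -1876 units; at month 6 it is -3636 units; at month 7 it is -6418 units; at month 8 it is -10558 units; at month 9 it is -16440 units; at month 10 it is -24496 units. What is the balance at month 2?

-88

Write the value at x as P(x).
Write P(x) = ax^4 + bx³ + cx² + dx + e; the 7 given values yield a linear system in the 5 coefficients.
Solving, P(x) = -2x^4 - 4x³ - 5x² + x - 6.
Then P(2) = -88.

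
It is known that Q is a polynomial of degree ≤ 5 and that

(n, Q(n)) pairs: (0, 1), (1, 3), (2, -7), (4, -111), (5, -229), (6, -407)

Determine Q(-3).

Write Q(n) = an^5 + bn^4 + cn³ + dn² + en + p; the 6 given values yield a linear system in the 6 coefficients.
Solving, the top 2 coefficients vanish, and Q(n) = -2n³ + 4n + 1.
Then Q(-3) = 43.

43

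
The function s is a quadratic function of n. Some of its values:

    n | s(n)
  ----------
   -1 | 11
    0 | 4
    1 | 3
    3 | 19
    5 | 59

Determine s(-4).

68

Write s(n) = an² + bn + c; the 5 given values yield a linear system in the 3 coefficients.
Solving, s(n) = 3n² - 4n + 4.
Then s(-4) = 68.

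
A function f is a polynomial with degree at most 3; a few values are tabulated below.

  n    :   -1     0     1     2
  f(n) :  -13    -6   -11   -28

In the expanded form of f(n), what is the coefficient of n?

1

Write f(n) = an³ + bn² + cn + d; the 4 given values yield a linear system in the 4 coefficients.
Solving, the leading coefficient vanishes, and f(n) = -6n² + n - 6.
The coefficient of n is 1.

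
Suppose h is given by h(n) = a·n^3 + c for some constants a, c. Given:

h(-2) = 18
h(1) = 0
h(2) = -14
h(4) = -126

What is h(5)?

From h(-2) = 18 and h(1) = 0: -8a + c = 18 and 1a + c = 0.
Subtracting: 9a = -18, so a = -2; then c = 18 − (-2)·(-8) = 2.
So h(n) = -2n³ + 2, and h(5) = -248.

-248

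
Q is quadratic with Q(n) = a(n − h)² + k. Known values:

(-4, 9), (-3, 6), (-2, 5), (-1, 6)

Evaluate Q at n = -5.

14

First differences -3, -1, 1; second difference 2 = 2a, so a = 1.
Expanding, the n-coefficient is −2ah = -2h; matching it to the data gives h = -2, and then k = 5.
So Q(n) = 1(n + 2)² + 5.
Q(-5) = 1·(-3)² + 5 = 14.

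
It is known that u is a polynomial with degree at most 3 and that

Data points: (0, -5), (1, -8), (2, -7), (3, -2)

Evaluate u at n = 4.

7

First differences: -3, 1, 5. Second differences: 4, 4.
Level-2 differences are constant, so u has degree 2.
Fitting a degree-2 polynomial gives u(n) = 2n² - 5n - 5.
Then u(4) = 7.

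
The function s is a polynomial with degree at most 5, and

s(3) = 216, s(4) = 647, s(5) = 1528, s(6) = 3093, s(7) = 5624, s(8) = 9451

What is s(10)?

22553

First differences: 431, 881, 1565, 2531, 3827. Second differences: 450, 684, 966, 1296. Third differences: 234, 282, 330. Fourth differences: 48, 48.
Level-4 differences are constant, so s has degree 4.
Fitting a degree-4 polynomial gives s(k) = 2k^4 + 3k³ - 5k² + 5k + 3.
Then s(10) = 22553.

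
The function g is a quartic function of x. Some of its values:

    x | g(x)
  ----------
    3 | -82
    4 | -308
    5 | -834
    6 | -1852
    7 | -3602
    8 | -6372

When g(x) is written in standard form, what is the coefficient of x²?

First differences: -226, -526, -1018, -1750, -2770. Second differences: -300, -492, -732, -1020. Third differences: -192, -240, -288. Fourth differences: -48, -48.
Level-4 differences are constant, so g has degree 4.
Fitting a degree-4 polynomial gives g(x) = -2x^4 + 4x³ - 4x² + 4x - 4.
The coefficient of x² is -4.

-4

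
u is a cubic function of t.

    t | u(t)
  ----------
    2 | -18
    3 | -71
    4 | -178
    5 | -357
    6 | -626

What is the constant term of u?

-2

First differences: -53, -107, -179, -269. Second differences: -54, -72, -90. Third differences: -18, -18.
Level-3 differences are constant, so u has degree 3.
Fitting a degree-3 polynomial gives u(t) = -3t³ + 4t - 2.
The constant term is u(0) = -2.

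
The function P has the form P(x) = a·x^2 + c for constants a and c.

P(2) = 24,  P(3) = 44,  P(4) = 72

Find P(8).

264

From P(2) = 24 and P(3) = 44: 4a + c = 24 and 9a + c = 44.
Subtracting: 5a = 20, so a = 4; then c = 24 − 4·4 = 8.
So P(x) = 4x² + 8, and P(8) = 264.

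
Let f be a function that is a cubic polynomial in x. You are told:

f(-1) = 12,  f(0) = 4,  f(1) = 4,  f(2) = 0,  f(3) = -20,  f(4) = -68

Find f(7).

-500

First differences: -8, 0, -4, -20, -48. Second differences: 8, -4, -16, -28. Third differences: -12, -12, -12.
Level-3 differences are constant, so f has degree 3.
Fitting a degree-3 polynomial gives f(x) = -2x³ + 4x² - 2x + 4.
Then f(7) = -500.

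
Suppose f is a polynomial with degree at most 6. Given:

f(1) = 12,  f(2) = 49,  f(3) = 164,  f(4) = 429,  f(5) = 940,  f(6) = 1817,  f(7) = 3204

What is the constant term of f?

First differences: 37, 115, 265, 511, 877, 1387. Second differences: 78, 150, 246, 366, 510. Third differences: 72, 96, 120, 144. Fourth differences: 24, 24, 24.
Level-4 differences are constant, so f has degree 4.
Fitting a degree-4 polynomial gives f(n) = n^4 + 2n³ + 2n² + 2n + 5.
The constant term is f(0) = 5.

5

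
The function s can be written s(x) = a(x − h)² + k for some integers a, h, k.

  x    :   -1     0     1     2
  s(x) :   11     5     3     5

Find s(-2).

21

First differences -6, -2, 2; second difference 4 = 2a, so a = 2.
Expanding, the x-coefficient is −2ah = -4h; matching it to the data gives h = 1, and then k = 3.
So s(x) = 2(x − 1)² + 3.
s(-2) = 2·(-3)² + 3 = 21.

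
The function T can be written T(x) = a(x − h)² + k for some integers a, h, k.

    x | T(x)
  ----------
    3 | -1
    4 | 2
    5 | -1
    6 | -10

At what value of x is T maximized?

4

First differences 3, -3, -9; second difference -6 = 2a, so a = -3.
Expanding, the x-coefficient is −2ah = 6h; matching it to the data gives h = 4, and then k = 2.
So T(x) = -3(x − 4)² + 2.
Hence h = 4.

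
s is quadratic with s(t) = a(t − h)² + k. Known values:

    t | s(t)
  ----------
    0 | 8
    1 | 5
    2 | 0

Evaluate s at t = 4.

First differences -3, -5; second difference -2 = 2a, so a = -1.
Expanding, the t-coefficient is −2ah = 2h; matching it to the data gives h = -1, and then k = 9.
So s(t) = -1(t + 1)² + 9.
s(4) = -1·5² + 9 = -16.

-16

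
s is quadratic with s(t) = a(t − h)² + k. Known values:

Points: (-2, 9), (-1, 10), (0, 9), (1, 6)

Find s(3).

First differences 1, -1, -3; second difference -2 = 2a, so a = -1.
Expanding, the t-coefficient is −2ah = 2h; matching it to the data gives h = -1, and then k = 10.
So s(t) = -1(t + 1)² + 10.
s(3) = -1·4² + 10 = -6.

-6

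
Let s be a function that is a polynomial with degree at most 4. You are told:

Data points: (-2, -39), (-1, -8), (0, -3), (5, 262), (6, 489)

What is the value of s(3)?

Write s(n) = an^4 + bn³ + cn² + dn + e; the 5 given values yield a linear system in the 5 coefficients.
Solving, the leading coefficient vanishes, and s(n) = 3n³ - 4n² - 2n - 3.
Then s(3) = 36.

36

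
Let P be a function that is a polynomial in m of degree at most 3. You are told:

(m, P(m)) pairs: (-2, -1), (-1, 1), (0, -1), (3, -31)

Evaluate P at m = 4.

Write P(m) = am³ + bm² + cm + d; the 4 given values yield a linear system in the 4 coefficients.
Solving, the leading coefficient vanishes, and P(m) = -2m² - 4m - 1.
Then P(4) = -49.

-49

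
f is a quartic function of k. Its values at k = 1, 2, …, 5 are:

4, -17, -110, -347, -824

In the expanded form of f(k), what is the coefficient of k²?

Write f(k) = ak^4 + bk³ + ck² + dk + e; the 5 given values yield a linear system in the 5 coefficients.
Solving, f(k) = -k^4 - 2k³ + k² + 5k + 1.
The coefficient of k² is 1.

1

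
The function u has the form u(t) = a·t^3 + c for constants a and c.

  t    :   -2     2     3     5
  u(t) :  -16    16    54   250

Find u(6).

432

From u(-2) = -16 and u(2) = 16: -8a + c = -16 and 8a + c = 16.
Subtracting: 16a = 32, so a = 2; then c = -16 − 2·(-8) = 0.
So u(t) = 2t³ + 0, and u(6) = 432.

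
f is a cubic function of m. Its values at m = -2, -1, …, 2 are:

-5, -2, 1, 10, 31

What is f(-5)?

-74

First differences: 3, 3, 9, 21. Second differences: 0, 6, 12. Third differences: 6, 6.
Level-3 differences are constant, so f has degree 3.
Fitting a degree-3 polynomial gives f(m) = m³ + 3m² + 5m + 1.
Then f(-5) = -74.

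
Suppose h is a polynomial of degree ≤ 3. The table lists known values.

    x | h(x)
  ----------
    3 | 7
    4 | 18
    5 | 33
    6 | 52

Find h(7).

75

First differences: 11, 15, 19. Second differences: 4, 4.
Level-2 differences are constant, so h has degree 2.
Fitting a degree-2 polynomial gives h(x) = 2x² - 3x - 2.
Then h(7) = 75.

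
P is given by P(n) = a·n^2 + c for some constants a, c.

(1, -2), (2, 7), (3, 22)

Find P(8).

From P(1) = -2 and P(2) = 7: 1a + c = -2 and 4a + c = 7.
Subtracting: 3a = 9, so a = 3; then c = -2 − 3·1 = -5.
So P(n) = 3n² − 5, and P(8) = 187.

187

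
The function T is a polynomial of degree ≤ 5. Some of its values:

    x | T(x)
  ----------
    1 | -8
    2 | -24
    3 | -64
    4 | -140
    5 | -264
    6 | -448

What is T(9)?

-1480

First differences: -16, -40, -76, -124, -184. Second differences: -24, -36, -48, -60. Third differences: -12, -12, -12.
Level-3 differences are constant, so T has degree 3.
Fitting a degree-3 polynomial gives T(x) = -2x³ - 2x - 4.
Then T(9) = -1480.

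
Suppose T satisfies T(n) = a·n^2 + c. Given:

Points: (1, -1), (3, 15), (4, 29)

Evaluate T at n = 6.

69

From T(1) = -1 and T(3) = 15: 1a + c = -1 and 9a + c = 15.
Subtracting: 8a = 16, so a = 2; then c = -1 − 2·1 = -3.
So T(n) = 2n² − 3, and T(6) = 69.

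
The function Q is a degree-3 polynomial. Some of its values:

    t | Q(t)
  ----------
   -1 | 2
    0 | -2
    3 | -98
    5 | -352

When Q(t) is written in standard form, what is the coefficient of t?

Write Q(t) = at³ + bt² + ct + d; the 4 given values yield a linear system in the 4 coefficients.
Solving, Q(t) = -2t³ - 3t² - 5t - 2.
The coefficient of t is -5.

-5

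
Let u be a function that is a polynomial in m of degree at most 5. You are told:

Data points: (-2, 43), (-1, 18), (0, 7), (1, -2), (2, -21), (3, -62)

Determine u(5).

-258

First differences: -25, -11, -9, -19, -41. Second differences: 14, 2, -10, -22. Third differences: -12, -12, -12.
Level-3 differences are constant, so u has degree 3.
Fitting a degree-3 polynomial gives u(m) = -2m³ + m² - 8m + 7.
Then u(5) = -258.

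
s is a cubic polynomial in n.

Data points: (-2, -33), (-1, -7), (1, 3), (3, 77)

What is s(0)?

-1

Write s(n) = an³ + bn² + cn + d; the 4 given values yield a linear system in the 4 coefficients.
Solving, s(n) = 3n³ - n² + 2n - 1.
The constant term is s(0) = -1.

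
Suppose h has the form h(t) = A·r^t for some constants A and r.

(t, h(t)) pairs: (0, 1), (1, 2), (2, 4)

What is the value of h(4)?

Consecutive ratio: 2/1 = 2, and 4/2 = 2, so r = 2.
Then A·2^0 = 1 gives A = 1, and h(t) = 1·2^t.
h(4) = 1·2^4 = 16.

16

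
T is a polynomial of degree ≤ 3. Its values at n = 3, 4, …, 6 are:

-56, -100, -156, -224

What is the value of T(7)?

-304

First differences: -44, -56, -68. Second differences: -12, -12.
Level-2 differences are constant, so T has degree 2.
Fitting a degree-2 polynomial gives T(n) = -6n² - 2n + 4.
Then T(7) = -304.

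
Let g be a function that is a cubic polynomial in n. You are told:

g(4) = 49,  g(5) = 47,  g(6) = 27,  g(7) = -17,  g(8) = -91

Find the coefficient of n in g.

First differences: -2, -20, -44, -74. Second differences: -18, -24, -30. Third differences: -6, -6.
Level-3 differences are constant, so g has degree 3.
Fitting a degree-3 polynomial gives g(n) = -n³ + 6n² + 5n - 3.
The coefficient of n is 5.

5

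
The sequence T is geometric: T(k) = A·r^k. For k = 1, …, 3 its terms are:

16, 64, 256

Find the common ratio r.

4

Consecutive ratio: 64/16 = 4, and 256/64 = 4, so r = 4.
Then A·4^1 = 16 gives A = 4, and T(k) = 4·4^k.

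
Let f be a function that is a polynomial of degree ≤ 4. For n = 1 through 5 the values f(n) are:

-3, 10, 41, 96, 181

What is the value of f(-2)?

Write f(n) = an^4 + bn³ + cn² + dn + e; the 5 given values yield a linear system in the 5 coefficients.
Solving, the leading coefficient vanishes, and f(n) = n³ + 3n² - 3n - 4.
Then f(-2) = 6.

6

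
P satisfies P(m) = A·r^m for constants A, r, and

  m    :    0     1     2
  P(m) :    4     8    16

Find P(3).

32

Consecutive ratio: 8/4 = 2, and 16/8 = 2, so r = 2.
Then A·2^0 = 4 gives A = 4, and P(m) = 4·2^m.
P(3) = 4·2^3 = 32.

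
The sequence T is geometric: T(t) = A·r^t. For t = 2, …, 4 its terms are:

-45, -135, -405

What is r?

3

Consecutive ratio: -135/(-45) = 3, and -405/(-135) = 3, so r = 3.
Then A·3^2 = -45 gives A = -5, and T(t) = -5·3^t.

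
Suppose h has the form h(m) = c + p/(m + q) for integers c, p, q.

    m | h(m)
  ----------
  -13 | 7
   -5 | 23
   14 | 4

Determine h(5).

(h(m) − c)(m + q) = p for each data point; the three points give a linear system in c and q, then p follows.
Solving: c = 5, q = 4, p = -18, so h(m) = 5 − 18/(m + 4).
Then h(5) = 5 − 18/9 = 3.

3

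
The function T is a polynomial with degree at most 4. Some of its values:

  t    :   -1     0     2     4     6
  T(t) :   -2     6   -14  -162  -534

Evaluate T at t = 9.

-1722

Write T(t) = at^4 + bt³ + ct² + dt + e; the 5 given values yield a linear system in the 5 coefficients.
Solving, the leading coefficient vanishes, and T(t) = -2t³ - 4t² + 6t + 6.
Then T(9) = -1722.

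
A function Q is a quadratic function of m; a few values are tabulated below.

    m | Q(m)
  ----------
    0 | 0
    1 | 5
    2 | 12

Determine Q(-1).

Write Q(m) = am² + bm + c; the 3 given values yield a linear system in the 3 coefficients.
Solving, Q(m) = m² + 4m.
Then Q(-1) = -3.

-3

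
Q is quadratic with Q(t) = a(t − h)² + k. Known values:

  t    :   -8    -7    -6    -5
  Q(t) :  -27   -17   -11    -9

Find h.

-5

First differences 10, 6, 2; second difference -4 = 2a, so a = -2.
Expanding, the t-coefficient is −2ah = 4h; matching it to the data gives h = -5, and then k = -9.
So Q(t) = -2(t + 5)² − 9.
Hence h = -5.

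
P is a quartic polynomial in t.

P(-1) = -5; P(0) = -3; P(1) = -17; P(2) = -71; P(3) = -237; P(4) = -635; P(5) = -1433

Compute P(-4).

First differences: 2, -14, -54, -166, -398, -798. Second differences: -16, -40, -112, -232, -400. Third differences: -24, -72, -120, -168. Fourth differences: -48, -48, -48.
Level-4 differences are constant, so P has degree 4.
Fitting a degree-4 polynomial gives P(t) = -2t^4 - 6t² - 6t - 3.
Then P(-4) = -587.

-587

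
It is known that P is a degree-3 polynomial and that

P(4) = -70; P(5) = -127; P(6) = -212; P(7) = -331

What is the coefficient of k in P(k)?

Write P(k) = ak³ + bk² + ck + d; the 4 given values yield a linear system in the 4 coefficients.
Solving, P(k) = -k³ + k² - 5k - 2.
The coefficient of k is -5.

-5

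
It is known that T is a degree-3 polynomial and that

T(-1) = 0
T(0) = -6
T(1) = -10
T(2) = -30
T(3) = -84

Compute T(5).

Write T(x) = ax³ + bx² + cx + d; the 5 given values yield a linear system in the 4 coefficients.
Solving, T(x) = -3x³ + x² - 2x - 6.
Then T(5) = -366.

-366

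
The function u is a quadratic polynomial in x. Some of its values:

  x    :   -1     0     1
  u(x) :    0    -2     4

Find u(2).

Write u(x) = ax² + bx + c; the 3 given values yield a linear system in the 3 coefficients.
Solving, u(x) = 4x² + 2x - 2.
Then u(2) = 18.

18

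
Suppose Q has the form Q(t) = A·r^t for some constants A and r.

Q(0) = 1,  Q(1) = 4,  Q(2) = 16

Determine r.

Consecutive ratio: 4/1 = 4, and 16/4 = 4, so r = 4.
Then A·4^0 = 1 gives A = 1, and Q(t) = 1·4^t.

4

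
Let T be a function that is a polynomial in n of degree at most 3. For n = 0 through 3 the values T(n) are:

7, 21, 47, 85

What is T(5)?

Write T(n) = an³ + bn² + cn + d; the 4 given values yield a linear system in the 4 coefficients.
Solving, the leading coefficient vanishes, and T(n) = 6n² + 8n + 7.
Then T(5) = 197.

197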